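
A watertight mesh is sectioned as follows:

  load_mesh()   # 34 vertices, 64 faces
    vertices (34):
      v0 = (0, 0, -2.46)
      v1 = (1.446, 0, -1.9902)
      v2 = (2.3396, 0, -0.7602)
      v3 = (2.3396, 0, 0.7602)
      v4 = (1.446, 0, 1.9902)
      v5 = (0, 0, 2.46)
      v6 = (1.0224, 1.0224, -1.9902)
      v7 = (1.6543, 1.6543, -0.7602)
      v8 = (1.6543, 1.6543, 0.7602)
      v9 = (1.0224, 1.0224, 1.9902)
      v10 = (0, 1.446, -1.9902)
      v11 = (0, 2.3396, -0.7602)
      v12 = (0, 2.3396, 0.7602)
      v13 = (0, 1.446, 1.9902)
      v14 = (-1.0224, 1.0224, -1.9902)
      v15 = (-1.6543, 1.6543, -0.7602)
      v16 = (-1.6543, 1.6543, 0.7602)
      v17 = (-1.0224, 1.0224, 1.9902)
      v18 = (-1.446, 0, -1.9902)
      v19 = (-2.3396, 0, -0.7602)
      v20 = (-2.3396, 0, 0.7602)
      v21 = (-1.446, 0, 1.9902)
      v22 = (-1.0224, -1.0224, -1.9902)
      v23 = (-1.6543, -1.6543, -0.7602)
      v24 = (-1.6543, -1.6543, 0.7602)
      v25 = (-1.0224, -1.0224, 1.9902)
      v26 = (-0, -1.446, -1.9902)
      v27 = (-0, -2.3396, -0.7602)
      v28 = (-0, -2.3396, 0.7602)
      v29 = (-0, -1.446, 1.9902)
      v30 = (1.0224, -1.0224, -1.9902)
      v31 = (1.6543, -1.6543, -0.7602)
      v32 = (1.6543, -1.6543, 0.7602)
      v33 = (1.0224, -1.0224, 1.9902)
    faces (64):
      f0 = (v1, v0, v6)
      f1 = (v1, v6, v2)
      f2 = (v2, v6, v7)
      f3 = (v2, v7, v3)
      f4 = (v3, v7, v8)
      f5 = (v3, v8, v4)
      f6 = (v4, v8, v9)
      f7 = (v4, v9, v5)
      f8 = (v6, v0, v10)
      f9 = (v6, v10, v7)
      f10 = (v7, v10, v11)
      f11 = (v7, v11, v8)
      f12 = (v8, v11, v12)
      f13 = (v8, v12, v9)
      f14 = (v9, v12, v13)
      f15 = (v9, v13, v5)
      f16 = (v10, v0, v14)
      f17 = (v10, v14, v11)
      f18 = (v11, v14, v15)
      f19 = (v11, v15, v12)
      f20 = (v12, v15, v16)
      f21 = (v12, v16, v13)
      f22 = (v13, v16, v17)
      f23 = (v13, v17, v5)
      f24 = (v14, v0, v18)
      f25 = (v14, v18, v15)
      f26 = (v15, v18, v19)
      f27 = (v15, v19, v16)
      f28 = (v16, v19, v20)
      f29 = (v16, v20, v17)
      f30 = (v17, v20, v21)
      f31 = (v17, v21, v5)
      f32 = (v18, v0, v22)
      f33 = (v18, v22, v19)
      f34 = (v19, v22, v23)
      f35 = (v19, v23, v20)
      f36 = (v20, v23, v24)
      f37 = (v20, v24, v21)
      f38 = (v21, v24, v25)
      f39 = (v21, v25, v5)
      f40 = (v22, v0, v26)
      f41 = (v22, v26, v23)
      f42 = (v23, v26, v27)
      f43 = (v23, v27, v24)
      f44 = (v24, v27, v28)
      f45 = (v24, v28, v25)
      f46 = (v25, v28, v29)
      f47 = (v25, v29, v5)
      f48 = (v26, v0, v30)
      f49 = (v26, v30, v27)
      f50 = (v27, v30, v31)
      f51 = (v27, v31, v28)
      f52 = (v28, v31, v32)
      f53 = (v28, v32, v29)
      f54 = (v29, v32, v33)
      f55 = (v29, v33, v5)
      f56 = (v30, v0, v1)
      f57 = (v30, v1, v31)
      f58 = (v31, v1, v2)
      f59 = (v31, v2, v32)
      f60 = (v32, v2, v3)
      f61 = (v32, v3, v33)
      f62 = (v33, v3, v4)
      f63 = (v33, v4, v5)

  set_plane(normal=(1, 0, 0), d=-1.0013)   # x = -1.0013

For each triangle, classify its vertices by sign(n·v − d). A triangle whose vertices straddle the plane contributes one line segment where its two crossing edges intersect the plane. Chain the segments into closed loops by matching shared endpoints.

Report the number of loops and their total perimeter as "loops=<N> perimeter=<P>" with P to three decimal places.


Straddling triangles (20 of 64):
  (v10,v0,v14) [++-] → (-1.0013, 1.0013, -1.9999)–(-1.0013, 1.03114, -1.9902)  len=0.0314
  (v10,v14,v11) [+-+] → (-1.0013, 1.03114, -1.9902)–(-1.0013, 1.04958, -1.96482)  len=0.0314
  (v11,v14,v15) [+--] → (-1.0013, 1.04958, -1.96482)–(-1.0013, 1.92481, -0.7602)  len=1.4890
  (v11,v15,v12) [+-+] → (-1.0013, 1.92481, -0.7602)–(-1.0013, 1.92481, -0.160054)  len=0.6001
  (v12,v15,v16) [+--] → (-1.0013, 1.92481, -0.160054)–(-1.0013, 1.92481, 0.7602)  len=0.9203
  (v12,v16,v13) [+-+] → (-1.0013, 1.92481, 0.7602)–(-1.0013, 1.57208, 1.24572)  len=0.6001
  (v13,v16,v17) [+--] → (-1.0013, 1.57208, 1.24572)–(-1.0013, 1.03114, 1.9902)  len=0.9203
  (v13,v17,v5) [+-+] → (-1.0013, 1.03114, 1.9902)–(-1.0013, 1.0013, 1.9999)  len=0.0314
  (v14,v0,v18) [-+-] → (-1.0013, 1.0013, -1.9999)–(-1.0013, 0, -2.13468)  len=1.0103
  (v17,v21,v5) [--+] → (-1.0013, 0, 2.13468)–(-1.0013, 1.0013, 1.9999)  len=1.0103
  (v18,v0,v22) [-+-] → (-1.0013, 0, -2.13468)–(-1.0013, -1.0013, -1.9999)  len=1.0103
  (v21,v25,v5) [--+] → (-1.0013, -1.0013, 1.9999)–(-1.0013, 0, 2.13468)  len=1.0103
  (v22,v0,v26) [-++] → (-1.0013, -1.0013, -1.9999)–(-1.0013, -1.03114, -1.9902)  len=0.0314
  (v22,v26,v23) [-+-] → (-1.0013, -1.03114, -1.9902)–(-1.0013, -1.57208, -1.24572)  len=0.9203
  (v23,v26,v27) [-++] → (-1.0013, -1.57208, -1.24572)–(-1.0013, -1.92481, -0.7602)  len=0.6001
  (v23,v27,v24) [-+-] → (-1.0013, -1.92481, -0.7602)–(-1.0013, -1.92481, 0.160054)  len=0.9203
  (v24,v27,v28) [-++] → (-1.0013, -1.92481, 0.160054)–(-1.0013, -1.92481, 0.7602)  len=0.6001
  (v24,v28,v25) [-+-] → (-1.0013, -1.92481, 0.7602)–(-1.0013, -1.04958, 1.96482)  len=1.4890
  (v25,v28,v29) [-++] → (-1.0013, -1.04958, 1.96482)–(-1.0013, -1.03114, 1.9902)  len=0.0314
  (v25,v29,v5) [-++] → (-1.0013, -1.03114, 1.9902)–(-1.0013, -1.0013, 1.9999)  len=0.0314

Chained into 1 loop(s):
  loop 1: 20 segments, perimeter = 13.2891
Total perimeter = 13.289

loops=1 perimeter=13.289


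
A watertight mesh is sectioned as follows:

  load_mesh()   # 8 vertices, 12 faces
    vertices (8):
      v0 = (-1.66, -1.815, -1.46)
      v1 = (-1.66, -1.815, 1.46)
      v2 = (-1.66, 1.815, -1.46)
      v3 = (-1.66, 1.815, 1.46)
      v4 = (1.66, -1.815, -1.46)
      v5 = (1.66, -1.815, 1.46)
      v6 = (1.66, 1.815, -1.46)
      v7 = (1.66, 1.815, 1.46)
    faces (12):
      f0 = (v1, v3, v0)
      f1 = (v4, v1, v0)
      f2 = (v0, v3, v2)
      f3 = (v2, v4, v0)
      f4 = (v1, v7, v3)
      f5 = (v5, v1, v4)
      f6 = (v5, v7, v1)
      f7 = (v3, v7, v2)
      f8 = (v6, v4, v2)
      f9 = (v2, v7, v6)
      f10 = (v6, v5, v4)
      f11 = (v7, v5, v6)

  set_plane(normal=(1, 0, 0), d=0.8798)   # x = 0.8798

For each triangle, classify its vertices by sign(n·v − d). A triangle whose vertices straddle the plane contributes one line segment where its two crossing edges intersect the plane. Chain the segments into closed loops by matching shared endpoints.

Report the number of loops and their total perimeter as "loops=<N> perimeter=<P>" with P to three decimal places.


Straddling triangles (8 of 12):
  (v4,v1,v0) [+--] → (0.8798, -1.815, -0.7738)–(0.8798, -1.815, -1.46)  len=0.6862
  (v2,v4,v0) [-+-] → (0.8798, -0.96195, -1.46)–(0.8798, -1.815, -1.46)  len=0.8531
  (v1,v7,v3) [-+-] → (0.8798, 0.96195, 1.46)–(0.8798, 1.815, 1.46)  len=0.8531
  (v5,v1,v4) [+-+] → (0.8798, -1.815, 1.46)–(0.8798, -1.815, -0.7738)  len=2.2338
  (v5,v7,v1) [++-] → (0.8798, 0.96195, 1.46)–(0.8798, -1.815, 1.46)  len=2.7769
  (v3,v7,v2) [-+-] → (0.8798, 1.815, 1.46)–(0.8798, 1.815, 0.7738)  len=0.6862
  (v6,v4,v2) [++-] → (0.8798, -0.96195, -1.46)–(0.8798, 1.815, -1.46)  len=2.7769
  (v2,v7,v6) [-++] → (0.8798, 1.815, 0.7738)–(0.8798, 1.815, -1.46)  len=2.2338

Chained into 1 loop(s):
  loop 1: 8 segments, perimeter = 13.1000
Total perimeter = 13.100

loops=1 perimeter=13.100


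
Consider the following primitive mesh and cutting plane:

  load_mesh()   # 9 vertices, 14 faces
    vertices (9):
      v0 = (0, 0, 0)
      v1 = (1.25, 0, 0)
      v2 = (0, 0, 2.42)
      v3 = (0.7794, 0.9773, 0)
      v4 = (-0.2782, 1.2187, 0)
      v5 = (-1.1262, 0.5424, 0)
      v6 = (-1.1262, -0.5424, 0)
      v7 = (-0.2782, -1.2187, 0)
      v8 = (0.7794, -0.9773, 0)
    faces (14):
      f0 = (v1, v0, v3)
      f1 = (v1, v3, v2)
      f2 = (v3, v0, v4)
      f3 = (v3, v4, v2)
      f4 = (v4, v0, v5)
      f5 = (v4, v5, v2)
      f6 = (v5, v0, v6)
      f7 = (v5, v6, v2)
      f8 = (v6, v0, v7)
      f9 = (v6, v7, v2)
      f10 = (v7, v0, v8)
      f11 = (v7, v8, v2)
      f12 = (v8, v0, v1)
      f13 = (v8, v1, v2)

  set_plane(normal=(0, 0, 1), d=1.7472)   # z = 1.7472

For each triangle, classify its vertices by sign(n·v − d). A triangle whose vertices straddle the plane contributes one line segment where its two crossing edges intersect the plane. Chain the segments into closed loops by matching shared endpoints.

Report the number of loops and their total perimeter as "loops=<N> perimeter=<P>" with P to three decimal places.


Straddling triangles (7 of 14):
  (v1,v3,v2) [--+] → (0.216686, 0.271706, 1.7472)–(0.347521, 0, 1.7472)  len=0.3016
  (v3,v4,v2) [--+] → (-0.0773442, 0.338819, 1.7472)–(0.216686, 0.271706, 1.7472)  len=0.3016
  (v4,v5,v2) [--+] → (-0.313102, 0.150796, 1.7472)–(-0.0773442, 0.338819, 1.7472)  len=0.3016
  (v5,v6,v2) [--+] → (-0.313102, -0.150796, 1.7472)–(-0.313102, 0.150796, 1.7472)  len=0.3016
  (v6,v7,v2) [--+] → (-0.0773442, -0.338819, 1.7472)–(-0.313102, -0.150796, 1.7472)  len=0.3016
  (v7,v8,v2) [--+] → (0.216686, -0.271706, 1.7472)–(-0.0773442, -0.338819, 1.7472)  len=0.3016
  (v8,v1,v2) [--+] → (0.347521, 0, 1.7472)–(0.216686, -0.271706, 1.7472)  len=0.3016

Chained into 1 loop(s):
  loop 1: 7 segments, perimeter = 2.1110
Total perimeter = 2.111

loops=1 perimeter=2.111


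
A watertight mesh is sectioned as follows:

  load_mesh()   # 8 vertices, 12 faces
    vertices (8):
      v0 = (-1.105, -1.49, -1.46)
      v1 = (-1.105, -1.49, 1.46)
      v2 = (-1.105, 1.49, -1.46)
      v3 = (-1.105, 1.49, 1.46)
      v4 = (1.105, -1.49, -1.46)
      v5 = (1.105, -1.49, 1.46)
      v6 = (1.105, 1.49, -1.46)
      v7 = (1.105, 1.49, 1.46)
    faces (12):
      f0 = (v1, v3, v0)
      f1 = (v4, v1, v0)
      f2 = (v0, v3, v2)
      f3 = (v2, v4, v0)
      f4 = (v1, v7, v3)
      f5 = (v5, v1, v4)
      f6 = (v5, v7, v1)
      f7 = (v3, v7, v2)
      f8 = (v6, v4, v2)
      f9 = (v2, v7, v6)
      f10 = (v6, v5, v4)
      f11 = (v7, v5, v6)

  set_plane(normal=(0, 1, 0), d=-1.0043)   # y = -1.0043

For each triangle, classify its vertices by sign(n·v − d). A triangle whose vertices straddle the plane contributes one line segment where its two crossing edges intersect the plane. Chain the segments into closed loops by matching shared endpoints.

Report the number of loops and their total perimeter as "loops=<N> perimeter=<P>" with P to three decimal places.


loops=1 perimeter=10.260

Straddling triangles (8 of 12):
  (v1,v3,v0) [-+-] → (-1.105, -1.0043, 1.46)–(-1.105, -1.0043, -0.984079)  len=2.4441
  (v0,v3,v2) [-++] → (-1.105, -1.0043, -0.984079)–(-1.105, -1.0043, -1.46)  len=0.4759
  (v2,v4,v0) [+--] → (0.7448, -1.0043, -1.46)–(-1.105, -1.0043, -1.46)  len=1.8498
  (v1,v7,v3) [-++] → (-0.7448, -1.0043, 1.46)–(-1.105, -1.0043, 1.46)  len=0.3602
  (v5,v7,v1) [-+-] → (1.105, -1.0043, 1.46)–(-0.7448, -1.0043, 1.46)  len=1.8498
  (v6,v4,v2) [+-+] → (1.105, -1.0043, -1.46)–(0.7448, -1.0043, -1.46)  len=0.3602
  (v6,v5,v4) [+--] → (1.105, -1.0043, 0.984079)–(1.105, -1.0043, -1.46)  len=2.4441
  (v7,v5,v6) [+-+] → (1.105, -1.0043, 1.46)–(1.105, -1.0043, 0.984079)  len=0.4759

Chained into 1 loop(s):
  loop 1: 8 segments, perimeter = 10.2600
Total perimeter = 10.260


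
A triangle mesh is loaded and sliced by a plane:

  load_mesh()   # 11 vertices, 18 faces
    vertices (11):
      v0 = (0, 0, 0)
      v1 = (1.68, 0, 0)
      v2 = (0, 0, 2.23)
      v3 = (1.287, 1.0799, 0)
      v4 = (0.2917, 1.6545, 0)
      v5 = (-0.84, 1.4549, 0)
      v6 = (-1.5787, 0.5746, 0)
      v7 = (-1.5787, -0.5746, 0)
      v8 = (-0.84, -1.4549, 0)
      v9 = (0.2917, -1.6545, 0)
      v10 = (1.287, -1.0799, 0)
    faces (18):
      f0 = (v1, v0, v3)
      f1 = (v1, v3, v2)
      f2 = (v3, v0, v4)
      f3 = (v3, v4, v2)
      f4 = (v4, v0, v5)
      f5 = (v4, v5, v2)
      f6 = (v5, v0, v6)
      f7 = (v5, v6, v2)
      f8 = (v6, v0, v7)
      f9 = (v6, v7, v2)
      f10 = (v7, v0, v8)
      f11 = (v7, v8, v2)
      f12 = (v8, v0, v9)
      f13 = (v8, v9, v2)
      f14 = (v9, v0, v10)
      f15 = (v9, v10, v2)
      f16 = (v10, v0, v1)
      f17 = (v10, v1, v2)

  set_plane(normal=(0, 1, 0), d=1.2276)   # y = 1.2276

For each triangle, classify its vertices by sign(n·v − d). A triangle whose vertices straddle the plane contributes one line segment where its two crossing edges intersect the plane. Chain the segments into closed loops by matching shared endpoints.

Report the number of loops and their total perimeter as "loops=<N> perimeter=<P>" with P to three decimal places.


Straddling triangles (6 of 18):
  (v3,v0,v4) [--+] → (0.216435, 1.2276, 0)–(1.03116, 1.2276, 0)  len=0.8147
  (v3,v4,v2) [-+-] → (1.03116, 1.2276, 0)–(0.216435, 1.2276, 0.575393)  len=0.9974
  (v4,v0,v5) [+-+] → (0.216435, 1.2276, 0)–(-0.708766, 1.2276, 0)  len=0.9252
  (v4,v5,v2) [++-] → (-0.708766, 1.2276, 0.348394)–(0.216435, 1.2276, 0.575393)  len=0.9526
  (v5,v0,v6) [+--] → (-0.708766, 1.2276, 0)–(-1.03074, 1.2276, 0)  len=0.3220
  (v5,v6,v2) [+--] → (-1.03074, 1.2276, 0)–(-0.708766, 1.2276, 0.348394)  len=0.4744

Chained into 1 loop(s):
  loop 1: 6 segments, perimeter = 4.4864
Total perimeter = 4.486

loops=1 perimeter=4.486


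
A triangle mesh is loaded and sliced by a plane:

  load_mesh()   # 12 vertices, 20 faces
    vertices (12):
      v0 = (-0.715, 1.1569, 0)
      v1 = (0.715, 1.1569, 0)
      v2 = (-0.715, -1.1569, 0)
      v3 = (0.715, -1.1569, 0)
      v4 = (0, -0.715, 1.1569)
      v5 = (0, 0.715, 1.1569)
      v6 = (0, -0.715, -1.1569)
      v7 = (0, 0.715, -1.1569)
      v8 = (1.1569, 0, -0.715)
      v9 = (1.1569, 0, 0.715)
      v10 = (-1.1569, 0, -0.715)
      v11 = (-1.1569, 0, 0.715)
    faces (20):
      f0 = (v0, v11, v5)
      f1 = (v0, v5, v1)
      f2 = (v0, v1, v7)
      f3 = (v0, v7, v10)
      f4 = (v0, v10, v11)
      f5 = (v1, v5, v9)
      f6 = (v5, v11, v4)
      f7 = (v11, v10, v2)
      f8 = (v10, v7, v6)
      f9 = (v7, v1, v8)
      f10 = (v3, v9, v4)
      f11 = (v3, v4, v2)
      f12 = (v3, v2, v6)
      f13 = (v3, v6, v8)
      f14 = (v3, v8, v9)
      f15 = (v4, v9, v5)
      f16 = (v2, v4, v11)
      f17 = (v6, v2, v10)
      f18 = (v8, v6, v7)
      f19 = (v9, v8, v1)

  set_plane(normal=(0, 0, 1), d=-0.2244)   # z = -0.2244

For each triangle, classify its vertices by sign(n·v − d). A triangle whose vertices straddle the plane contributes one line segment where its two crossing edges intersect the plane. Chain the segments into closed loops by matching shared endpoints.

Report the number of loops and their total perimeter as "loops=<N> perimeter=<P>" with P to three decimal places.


Straddling triangles (10 of 20):
  (v0,v1,v7) [++-] → (0.576314, 1.07119, -0.2244)–(-0.576314, 1.07119, -0.2244)  len=1.1526
  (v0,v7,v10) [+--] → (-0.576314, 1.07119, -0.2244)–(-0.853689, 0.793811, -0.2244)  len=0.3923
  (v0,v10,v11) [+-+] → (-0.853689, 0.793811, -0.2244)–(-1.1569, 0, -0.2244)  len=0.8497
  (v11,v10,v2) [+-+] → (-1.1569, 0, -0.2244)–(-0.853689, -0.793811, -0.2244)  len=0.8497
  (v7,v1,v8) [-+-] → (0.576314, 1.07119, -0.2244)–(0.853689, 0.793811, -0.2244)  len=0.3923
  (v3,v2,v6) [++-] → (-0.576314, -1.07119, -0.2244)–(0.576314, -1.07119, -0.2244)  len=1.1526
  (v3,v6,v8) [+--] → (0.576314, -1.07119, -0.2244)–(0.853689, -0.793811, -0.2244)  len=0.3923
  (v3,v8,v9) [+-+] → (0.853689, -0.793811, -0.2244)–(1.1569, 0, -0.2244)  len=0.8497
  (v6,v2,v10) [-+-] → (-0.576314, -1.07119, -0.2244)–(-0.853689, -0.793811, -0.2244)  len=0.3923
  (v9,v8,v1) [+-+] → (1.1569, 0, -0.2244)–(0.853689, 0.793811, -0.2244)  len=0.8497

Chained into 1 loop(s):
  loop 1: 10 segments, perimeter = 7.2733
Total perimeter = 7.273

loops=1 perimeter=7.273


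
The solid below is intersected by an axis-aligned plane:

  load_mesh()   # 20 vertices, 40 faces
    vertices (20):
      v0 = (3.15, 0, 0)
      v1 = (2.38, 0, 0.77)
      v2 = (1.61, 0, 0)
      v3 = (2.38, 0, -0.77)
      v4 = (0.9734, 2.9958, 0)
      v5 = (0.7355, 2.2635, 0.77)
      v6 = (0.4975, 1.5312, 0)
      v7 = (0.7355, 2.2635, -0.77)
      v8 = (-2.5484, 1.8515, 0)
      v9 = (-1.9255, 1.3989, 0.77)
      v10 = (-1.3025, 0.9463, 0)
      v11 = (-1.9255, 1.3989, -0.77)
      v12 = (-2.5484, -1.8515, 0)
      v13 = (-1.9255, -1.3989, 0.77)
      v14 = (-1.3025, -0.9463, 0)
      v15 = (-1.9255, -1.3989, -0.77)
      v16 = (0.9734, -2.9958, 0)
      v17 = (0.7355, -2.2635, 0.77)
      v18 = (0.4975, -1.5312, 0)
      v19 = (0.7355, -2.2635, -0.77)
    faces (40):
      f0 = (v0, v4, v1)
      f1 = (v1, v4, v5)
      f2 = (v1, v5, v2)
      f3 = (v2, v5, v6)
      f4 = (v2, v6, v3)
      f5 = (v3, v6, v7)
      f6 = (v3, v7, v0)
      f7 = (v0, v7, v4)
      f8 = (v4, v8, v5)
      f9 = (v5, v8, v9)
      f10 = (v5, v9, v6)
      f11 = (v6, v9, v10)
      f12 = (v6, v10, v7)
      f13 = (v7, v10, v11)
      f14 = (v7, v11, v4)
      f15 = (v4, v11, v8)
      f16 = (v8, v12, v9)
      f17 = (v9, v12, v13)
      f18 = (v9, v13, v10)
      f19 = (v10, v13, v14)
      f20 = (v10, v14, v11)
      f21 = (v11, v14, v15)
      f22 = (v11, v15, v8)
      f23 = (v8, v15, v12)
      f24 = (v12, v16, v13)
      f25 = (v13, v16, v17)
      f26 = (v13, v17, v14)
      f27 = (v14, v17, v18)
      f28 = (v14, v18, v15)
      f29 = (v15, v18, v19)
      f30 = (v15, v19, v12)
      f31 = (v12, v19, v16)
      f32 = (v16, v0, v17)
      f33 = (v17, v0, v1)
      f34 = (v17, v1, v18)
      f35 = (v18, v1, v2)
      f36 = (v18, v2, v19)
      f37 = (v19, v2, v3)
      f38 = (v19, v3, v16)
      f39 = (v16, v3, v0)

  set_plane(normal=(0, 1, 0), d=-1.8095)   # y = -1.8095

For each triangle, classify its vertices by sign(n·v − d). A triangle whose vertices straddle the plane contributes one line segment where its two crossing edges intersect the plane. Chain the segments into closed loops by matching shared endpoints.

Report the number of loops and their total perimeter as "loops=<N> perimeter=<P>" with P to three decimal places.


Straddling triangles (16 of 40):
  (v8,v12,v9) [+-+] → (-2.5484, -1.8095, 0)–(-2.54035, -1.8095, 0.00994954)  len=0.0128
  (v9,v12,v13) [+-+] → (-2.54035, -1.8095, 0.00994954)–(-2.4906, -1.8095, 0.0714538)  len=0.0791
  (v8,v15,v12) [++-] → (-2.4906, -1.8095, -0.0714538)–(-2.5484, -1.8095, 0)  len=0.0919
  (v12,v16,v13) [--+] → (-1.18013, -1.8095, 0.572015)–(-2.4906, -1.8095, 0.0714538)  len=1.4028
  (v13,v16,v17) [+--] → (-1.18013, -1.8095, 0.572015)–(-0.661787, -1.8095, 0.77)  len=0.5549
  (v13,v17,v14) [+-+] → (-0.661787, -1.8095, 0.77)–(0.0330615, -1.8095, 0.504604)  len=0.7438
  (v14,v17,v18) [+-+] → (0.0330615, -1.8095, 0.504604)–(0.587948, -1.8095, 0.292627)  len=0.5940
  (v15,v18,v19) [++-] → (0.587948, -1.8095, -0.292627)–(-0.661787, -1.8095, -0.77)  len=1.3378
  (v15,v19,v12) [+--] → (-0.661787, -1.8095, -0.77)–(-2.4906, -1.8095, -0.0714538)  len=1.9577
  (v16,v0,v17) [-+-] → (1.83531, -1.8095, 0)–(1.21979, -1.8095, 0.615558)  len=0.8705
  (v17,v0,v1) [-++] → (1.21979, -1.8095, 0.615558)–(1.06534, -1.8095, 0.77)  len=0.2184
  (v17,v1,v18) [-++] → (1.06534, -1.8095, 0.77)–(0.587948, -1.8095, 0.292627)  len=0.6751
  (v18,v2,v19) [++-] → (0.910902, -1.8095, -0.615558)–(0.587948, -1.8095, -0.292627)  len=0.4567
  (v19,v2,v3) [-++] → (0.910902, -1.8095, -0.615558)–(1.06534, -1.8095, -0.77)  len=0.2184
  (v19,v3,v16) [-+-] → (1.06534, -1.8095, -0.77)–(1.5304, -1.8095, -0.304911)  len=0.6577
  (v16,v3,v0) [-++] → (1.5304, -1.8095, -0.304911)–(1.83531, -1.8095, 0)  len=0.4312

Chained into 1 loop(s):
  loop 1: 16 segments, perimeter = 10.3029
Total perimeter = 10.303

loops=1 perimeter=10.303


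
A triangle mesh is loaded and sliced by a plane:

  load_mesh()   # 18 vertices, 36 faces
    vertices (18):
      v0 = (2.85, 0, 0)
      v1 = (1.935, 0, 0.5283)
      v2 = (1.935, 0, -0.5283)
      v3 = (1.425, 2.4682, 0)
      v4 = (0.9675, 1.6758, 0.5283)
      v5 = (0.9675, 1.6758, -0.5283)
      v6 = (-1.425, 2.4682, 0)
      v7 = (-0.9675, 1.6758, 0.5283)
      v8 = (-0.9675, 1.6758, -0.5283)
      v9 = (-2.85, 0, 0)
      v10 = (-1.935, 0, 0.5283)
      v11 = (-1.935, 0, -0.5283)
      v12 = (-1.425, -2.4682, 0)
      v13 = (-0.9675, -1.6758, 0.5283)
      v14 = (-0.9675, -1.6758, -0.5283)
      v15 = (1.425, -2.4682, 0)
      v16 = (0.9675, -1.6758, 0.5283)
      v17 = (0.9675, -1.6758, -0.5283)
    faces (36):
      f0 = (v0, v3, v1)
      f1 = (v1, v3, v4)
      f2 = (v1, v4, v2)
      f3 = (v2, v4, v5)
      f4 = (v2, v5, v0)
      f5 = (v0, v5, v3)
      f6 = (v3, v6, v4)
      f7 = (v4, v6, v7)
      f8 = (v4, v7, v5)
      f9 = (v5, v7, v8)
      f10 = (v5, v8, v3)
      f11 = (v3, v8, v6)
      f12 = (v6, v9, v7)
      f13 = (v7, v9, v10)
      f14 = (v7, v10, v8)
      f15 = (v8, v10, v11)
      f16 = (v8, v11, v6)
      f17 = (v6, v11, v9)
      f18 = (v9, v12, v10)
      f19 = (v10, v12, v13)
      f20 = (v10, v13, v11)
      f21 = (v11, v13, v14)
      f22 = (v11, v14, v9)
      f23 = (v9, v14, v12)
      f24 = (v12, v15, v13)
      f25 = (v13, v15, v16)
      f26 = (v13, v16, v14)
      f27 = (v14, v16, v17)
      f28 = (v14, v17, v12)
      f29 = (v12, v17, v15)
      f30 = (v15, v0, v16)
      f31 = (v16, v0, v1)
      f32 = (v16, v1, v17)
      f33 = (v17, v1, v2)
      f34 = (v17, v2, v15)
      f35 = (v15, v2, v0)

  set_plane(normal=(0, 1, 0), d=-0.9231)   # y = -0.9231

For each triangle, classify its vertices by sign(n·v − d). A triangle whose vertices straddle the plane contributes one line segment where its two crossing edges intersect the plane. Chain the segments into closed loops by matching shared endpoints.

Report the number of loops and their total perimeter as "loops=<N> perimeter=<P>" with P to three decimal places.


Straddling triangles (12 of 36):
  (v9,v12,v10) [+-+] → (-2.31705, -0.9231, 0)–(-1.74426, -0.9231, 0.330717)  len=0.6614
  (v10,v12,v13) [+--] → (-1.74426, -0.9231, 0.330717)–(-1.40206, -0.9231, 0.5283)  len=0.3951
  (v10,v13,v11) [+-+] → (-1.40206, -0.9231, 0.5283)–(-1.40206, -0.9231, 0.053719)  len=0.4746
  (v11,v13,v14) [+--] → (-1.40206, -0.9231, 0.053719)–(-1.40206, -0.9231, -0.5283)  len=0.5820
  (v11,v14,v9) [+-+] → (-1.40206, -0.9231, -0.5283)–(-1.81304, -0.9231, -0.29101)  len=0.4746
  (v9,v14,v12) [+--] → (-1.81304, -0.9231, -0.29101)–(-2.31705, -0.9231, 0)  len=0.5820
  (v15,v0,v16) [-+-] → (2.31705, -0.9231, 0)–(1.81304, -0.9231, 0.29101)  len=0.5820
  (v16,v0,v1) [-++] → (1.81304, -0.9231, 0.29101)–(1.40206, -0.9231, 0.5283)  len=0.4746
  (v16,v1,v17) [-+-] → (1.40206, -0.9231, 0.5283)–(1.40206, -0.9231, -0.053719)  len=0.5820
  (v17,v1,v2) [-++] → (1.40206, -0.9231, -0.053719)–(1.40206, -0.9231, -0.5283)  len=0.4746
  (v17,v2,v15) [-+-] → (1.40206, -0.9231, -0.5283)–(1.74426, -0.9231, -0.330717)  len=0.3951
  (v15,v2,v0) [-++] → (1.74426, -0.9231, -0.330717)–(2.31705, -0.9231, 0)  len=0.6614

Chained into 2 loop(s):
  loop 1: 6 segments, perimeter = 3.1697
  loop 2: 6 segments, perimeter = 3.1697
Total perimeter = 6.339

loops=2 perimeter=6.339


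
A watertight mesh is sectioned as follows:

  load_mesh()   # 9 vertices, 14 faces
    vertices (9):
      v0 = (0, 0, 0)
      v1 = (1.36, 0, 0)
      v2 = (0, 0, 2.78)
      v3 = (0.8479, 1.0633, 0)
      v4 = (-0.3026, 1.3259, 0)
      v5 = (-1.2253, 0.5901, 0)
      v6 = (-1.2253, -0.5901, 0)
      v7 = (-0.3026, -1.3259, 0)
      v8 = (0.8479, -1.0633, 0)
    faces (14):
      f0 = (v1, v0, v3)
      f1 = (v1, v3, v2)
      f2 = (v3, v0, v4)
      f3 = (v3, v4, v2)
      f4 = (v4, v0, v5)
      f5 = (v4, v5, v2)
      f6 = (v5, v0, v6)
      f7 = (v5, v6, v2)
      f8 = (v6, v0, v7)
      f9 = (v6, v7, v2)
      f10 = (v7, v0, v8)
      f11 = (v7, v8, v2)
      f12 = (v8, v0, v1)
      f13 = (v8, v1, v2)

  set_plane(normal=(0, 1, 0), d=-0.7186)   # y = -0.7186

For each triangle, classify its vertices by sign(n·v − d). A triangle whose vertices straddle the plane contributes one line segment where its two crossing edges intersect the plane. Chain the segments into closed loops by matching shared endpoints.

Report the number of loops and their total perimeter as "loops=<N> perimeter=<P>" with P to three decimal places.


Straddling triangles (6 of 14):
  (v6,v0,v7) [++-] → (-0.164001, -0.7186, 0)–(-1.06416, -0.7186, 0)  len=0.9002
  (v6,v7,v2) [+-+] → (-1.06416, -0.7186, 0)–(-0.164001, -0.7186, 1.27332)  len=1.5594
  (v7,v0,v8) [-+-] → (-0.164001, -0.7186, 0)–(0.573028, -0.7186, 0)  len=0.7370
  (v7,v8,v2) [--+] → (0.573028, -0.7186, 0.901219)–(-0.164001, -0.7186, 1.27332)  len=0.8256
  (v8,v0,v1) [-++] → (0.573028, -0.7186, 0)–(1.01391, -0.7186, 0)  len=0.4409
  (v8,v1,v2) [-++] → (1.01391, -0.7186, 0)–(0.573028, -0.7186, 0.901219)  len=1.0033

Chained into 1 loop(s):
  loop 1: 6 segments, perimeter = 5.4664
Total perimeter = 5.466

loops=1 perimeter=5.466


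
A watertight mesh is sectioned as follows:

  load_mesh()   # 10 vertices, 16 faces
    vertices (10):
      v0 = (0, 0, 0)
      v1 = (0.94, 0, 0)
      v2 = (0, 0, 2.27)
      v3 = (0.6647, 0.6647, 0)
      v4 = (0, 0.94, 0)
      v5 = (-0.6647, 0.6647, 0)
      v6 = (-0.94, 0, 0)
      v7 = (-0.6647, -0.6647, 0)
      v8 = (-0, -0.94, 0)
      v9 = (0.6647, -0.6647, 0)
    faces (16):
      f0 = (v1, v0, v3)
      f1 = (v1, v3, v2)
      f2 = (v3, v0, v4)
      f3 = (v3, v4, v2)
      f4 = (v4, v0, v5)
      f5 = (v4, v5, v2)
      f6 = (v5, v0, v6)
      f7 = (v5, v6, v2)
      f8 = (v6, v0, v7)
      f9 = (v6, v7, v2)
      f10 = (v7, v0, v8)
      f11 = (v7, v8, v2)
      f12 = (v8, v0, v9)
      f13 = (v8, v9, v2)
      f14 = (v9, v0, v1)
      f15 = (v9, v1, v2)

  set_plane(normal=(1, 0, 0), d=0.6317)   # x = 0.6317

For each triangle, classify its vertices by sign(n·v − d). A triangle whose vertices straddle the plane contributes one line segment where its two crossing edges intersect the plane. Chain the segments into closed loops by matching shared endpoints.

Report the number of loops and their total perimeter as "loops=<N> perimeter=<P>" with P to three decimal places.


loops=1 perimeter=3.388

Straddling triangles (8 of 16):
  (v1,v0,v3) [+-+] → (0.6317, 0, 0)–(0.6317, 0.6317, 0)  len=0.6317
  (v1,v3,v2) [++-] → (0.6317, 0.6317, 0.112697)–(0.6317, 0, 0.744512)  len=0.8934
  (v3,v0,v4) [+--] → (0.6317, 0.6317, 0)–(0.6317, 0.678368, 0)  len=0.0467
  (v3,v4,v2) [+--] → (0.6317, 0.678368, 0)–(0.6317, 0.6317, 0.112697)  len=0.1220
  (v8,v0,v9) [--+] → (0.6317, -0.6317, 0)–(0.6317, -0.678368, 0)  len=0.0467
  (v8,v9,v2) [-+-] → (0.6317, -0.678368, 0)–(0.6317, -0.6317, 0.112697)  len=0.1220
  (v9,v0,v1) [+-+] → (0.6317, -0.6317, 0)–(0.6317, 0, 0)  len=0.6317
  (v9,v1,v2) [++-] → (0.6317, 0, 0.744512)–(0.6317, -0.6317, 0.112697)  len=0.8934

Chained into 1 loop(s):
  loop 1: 8 segments, perimeter = 3.3876
Total perimeter = 3.388


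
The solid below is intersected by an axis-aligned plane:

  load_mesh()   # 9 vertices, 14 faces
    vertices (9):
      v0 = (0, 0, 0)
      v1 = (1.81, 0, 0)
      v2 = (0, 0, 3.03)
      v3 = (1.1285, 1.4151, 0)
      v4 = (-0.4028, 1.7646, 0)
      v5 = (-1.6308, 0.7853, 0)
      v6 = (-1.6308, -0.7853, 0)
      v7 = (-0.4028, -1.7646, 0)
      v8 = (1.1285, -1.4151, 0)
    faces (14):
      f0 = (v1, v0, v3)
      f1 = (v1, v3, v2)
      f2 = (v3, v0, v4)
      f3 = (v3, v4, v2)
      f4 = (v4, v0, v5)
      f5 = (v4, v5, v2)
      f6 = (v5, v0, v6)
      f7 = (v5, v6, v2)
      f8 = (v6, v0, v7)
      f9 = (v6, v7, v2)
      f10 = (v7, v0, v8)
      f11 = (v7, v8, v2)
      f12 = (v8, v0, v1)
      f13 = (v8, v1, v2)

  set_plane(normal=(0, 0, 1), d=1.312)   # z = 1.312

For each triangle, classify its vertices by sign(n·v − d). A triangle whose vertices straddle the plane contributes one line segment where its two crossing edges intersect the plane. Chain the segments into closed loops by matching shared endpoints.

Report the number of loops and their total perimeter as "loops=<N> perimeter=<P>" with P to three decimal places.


loops=1 perimeter=6.234

Straddling triangles (7 of 14):
  (v1,v3,v2) [--+] → (0.639856, 0.802357, 1.312)–(1.02626, 0, 1.312)  len=0.8906
  (v3,v4,v2) [--+] → (-0.228386, 1.00052, 1.312)–(0.639856, 0.802357, 1.312)  len=0.8906
  (v4,v5,v2) [--+] → (-0.924658, 0.445263, 1.312)–(-0.228386, 1.00052, 1.312)  len=0.8906
  (v5,v6,v2) [--+] → (-0.924658, -0.445263, 1.312)–(-0.924658, 0.445263, 1.312)  len=0.8905
  (v6,v7,v2) [--+] → (-0.228386, -1.00052, 1.312)–(-0.924658, -0.445263, 1.312)  len=0.8906
  (v7,v8,v2) [--+] → (0.639856, -0.802357, 1.312)–(-0.228386, -1.00052, 1.312)  len=0.8906
  (v8,v1,v2) [--+] → (1.02626, 0, 1.312)–(0.639856, -0.802357, 1.312)  len=0.8906

Chained into 1 loop(s):
  loop 1: 7 segments, perimeter = 6.2339
Total perimeter = 6.234


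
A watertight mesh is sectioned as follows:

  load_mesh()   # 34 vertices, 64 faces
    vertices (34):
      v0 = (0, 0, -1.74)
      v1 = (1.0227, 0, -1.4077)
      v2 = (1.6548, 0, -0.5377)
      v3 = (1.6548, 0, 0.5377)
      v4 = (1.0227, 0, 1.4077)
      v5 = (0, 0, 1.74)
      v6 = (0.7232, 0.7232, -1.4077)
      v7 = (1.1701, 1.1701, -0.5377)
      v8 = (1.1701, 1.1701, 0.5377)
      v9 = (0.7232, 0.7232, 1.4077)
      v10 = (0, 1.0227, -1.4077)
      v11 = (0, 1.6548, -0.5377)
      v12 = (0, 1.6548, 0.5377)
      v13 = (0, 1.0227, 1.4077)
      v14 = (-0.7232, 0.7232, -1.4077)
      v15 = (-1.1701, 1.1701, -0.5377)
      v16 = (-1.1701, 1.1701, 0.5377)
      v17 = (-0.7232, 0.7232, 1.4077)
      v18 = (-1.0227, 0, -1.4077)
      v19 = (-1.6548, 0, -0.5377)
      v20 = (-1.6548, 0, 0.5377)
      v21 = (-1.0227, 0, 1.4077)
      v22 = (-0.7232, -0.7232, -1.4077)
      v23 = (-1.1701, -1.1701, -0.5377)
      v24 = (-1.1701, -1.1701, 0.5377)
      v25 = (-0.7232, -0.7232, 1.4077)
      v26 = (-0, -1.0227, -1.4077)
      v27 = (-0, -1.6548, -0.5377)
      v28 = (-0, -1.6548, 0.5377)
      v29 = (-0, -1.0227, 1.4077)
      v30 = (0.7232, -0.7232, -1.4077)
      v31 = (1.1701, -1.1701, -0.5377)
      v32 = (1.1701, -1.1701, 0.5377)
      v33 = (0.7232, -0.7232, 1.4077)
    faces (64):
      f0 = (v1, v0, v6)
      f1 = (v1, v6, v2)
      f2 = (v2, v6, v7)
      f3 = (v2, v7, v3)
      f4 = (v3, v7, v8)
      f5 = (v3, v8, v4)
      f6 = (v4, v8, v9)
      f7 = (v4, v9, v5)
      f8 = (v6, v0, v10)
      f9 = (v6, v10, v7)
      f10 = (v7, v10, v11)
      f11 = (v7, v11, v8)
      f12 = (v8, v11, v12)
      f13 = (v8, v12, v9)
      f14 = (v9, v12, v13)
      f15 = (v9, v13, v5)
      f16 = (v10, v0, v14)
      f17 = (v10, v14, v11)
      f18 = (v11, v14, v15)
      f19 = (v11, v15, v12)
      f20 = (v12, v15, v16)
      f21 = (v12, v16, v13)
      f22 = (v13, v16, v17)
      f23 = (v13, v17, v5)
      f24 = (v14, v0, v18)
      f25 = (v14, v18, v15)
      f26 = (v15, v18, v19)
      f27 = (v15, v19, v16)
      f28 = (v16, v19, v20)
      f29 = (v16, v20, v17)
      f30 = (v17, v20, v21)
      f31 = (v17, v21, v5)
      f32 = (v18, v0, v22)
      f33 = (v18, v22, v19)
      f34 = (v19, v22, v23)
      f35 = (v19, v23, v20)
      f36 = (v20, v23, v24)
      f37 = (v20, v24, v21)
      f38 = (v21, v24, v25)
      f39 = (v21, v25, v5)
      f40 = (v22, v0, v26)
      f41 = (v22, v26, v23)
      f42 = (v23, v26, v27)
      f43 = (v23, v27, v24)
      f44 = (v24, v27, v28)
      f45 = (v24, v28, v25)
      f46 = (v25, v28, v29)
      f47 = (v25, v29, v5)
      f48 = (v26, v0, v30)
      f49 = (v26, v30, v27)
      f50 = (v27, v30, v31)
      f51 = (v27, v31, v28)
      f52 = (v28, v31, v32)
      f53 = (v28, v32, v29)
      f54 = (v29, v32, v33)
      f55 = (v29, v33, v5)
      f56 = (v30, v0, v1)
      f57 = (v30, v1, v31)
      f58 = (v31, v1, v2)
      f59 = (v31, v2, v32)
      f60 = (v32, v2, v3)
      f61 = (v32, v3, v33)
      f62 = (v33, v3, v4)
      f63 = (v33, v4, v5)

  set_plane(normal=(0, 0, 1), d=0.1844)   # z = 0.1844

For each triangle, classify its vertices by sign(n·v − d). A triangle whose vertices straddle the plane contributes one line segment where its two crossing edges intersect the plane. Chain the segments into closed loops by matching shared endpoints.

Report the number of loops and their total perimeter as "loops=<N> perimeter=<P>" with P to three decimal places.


loops=1 perimeter=10.132

Straddling triangles (16 of 64):
  (v2,v7,v3) [--+] → (1.49556, 0.384412, 0.1844)–(1.6548, 0, 0.1844)  len=0.4161
  (v3,v7,v8) [+-+] → (1.49556, 0.384412, 0.1844)–(1.1701, 1.1701, 0.1844)  len=0.8504
  (v7,v11,v8) [--+] → (0.785688, 1.32934, 0.1844)–(1.1701, 1.1701, 0.1844)  len=0.4161
  (v8,v11,v12) [+-+] → (0.785688, 1.32934, 0.1844)–(0, 1.6548, 0.1844)  len=0.8504
  (v11,v15,v12) [--+] → (-0.384412, 1.49556, 0.1844)–(0, 1.6548, 0.1844)  len=0.4161
  (v12,v15,v16) [+-+] → (-0.384412, 1.49556, 0.1844)–(-1.1701, 1.1701, 0.1844)  len=0.8504
  (v15,v19,v16) [--+] → (-1.32934, 0.785688, 0.1844)–(-1.1701, 1.1701, 0.1844)  len=0.4161
  (v16,v19,v20) [+-+] → (-1.32934, 0.785688, 0.1844)–(-1.6548, 0, 0.1844)  len=0.8504
  (v19,v23,v20) [--+] → (-1.49556, -0.384412, 0.1844)–(-1.6548, 0, 0.1844)  len=0.4161
  (v20,v23,v24) [+-+] → (-1.49556, -0.384412, 0.1844)–(-1.1701, -1.1701, 0.1844)  len=0.8504
  (v23,v27,v24) [--+] → (-0.785688, -1.32934, 0.1844)–(-1.1701, -1.1701, 0.1844)  len=0.4161
  (v24,v27,v28) [+-+] → (-0.785688, -1.32934, 0.1844)–(0, -1.6548, 0.1844)  len=0.8504
  (v27,v31,v28) [--+] → (0.384412, -1.49556, 0.1844)–(0, -1.6548, 0.1844)  len=0.4161
  (v28,v31,v32) [+-+] → (0.384412, -1.49556, 0.1844)–(1.1701, -1.1701, 0.1844)  len=0.8504
  (v31,v2,v32) [--+] → (1.32934, -0.785688, 0.1844)–(1.1701, -1.1701, 0.1844)  len=0.4161
  (v32,v2,v3) [+-+] → (1.32934, -0.785688, 0.1844)–(1.6548, 0, 0.1844)  len=0.8504

Chained into 1 loop(s):
  loop 1: 16 segments, perimeter = 10.1321
Total perimeter = 10.132


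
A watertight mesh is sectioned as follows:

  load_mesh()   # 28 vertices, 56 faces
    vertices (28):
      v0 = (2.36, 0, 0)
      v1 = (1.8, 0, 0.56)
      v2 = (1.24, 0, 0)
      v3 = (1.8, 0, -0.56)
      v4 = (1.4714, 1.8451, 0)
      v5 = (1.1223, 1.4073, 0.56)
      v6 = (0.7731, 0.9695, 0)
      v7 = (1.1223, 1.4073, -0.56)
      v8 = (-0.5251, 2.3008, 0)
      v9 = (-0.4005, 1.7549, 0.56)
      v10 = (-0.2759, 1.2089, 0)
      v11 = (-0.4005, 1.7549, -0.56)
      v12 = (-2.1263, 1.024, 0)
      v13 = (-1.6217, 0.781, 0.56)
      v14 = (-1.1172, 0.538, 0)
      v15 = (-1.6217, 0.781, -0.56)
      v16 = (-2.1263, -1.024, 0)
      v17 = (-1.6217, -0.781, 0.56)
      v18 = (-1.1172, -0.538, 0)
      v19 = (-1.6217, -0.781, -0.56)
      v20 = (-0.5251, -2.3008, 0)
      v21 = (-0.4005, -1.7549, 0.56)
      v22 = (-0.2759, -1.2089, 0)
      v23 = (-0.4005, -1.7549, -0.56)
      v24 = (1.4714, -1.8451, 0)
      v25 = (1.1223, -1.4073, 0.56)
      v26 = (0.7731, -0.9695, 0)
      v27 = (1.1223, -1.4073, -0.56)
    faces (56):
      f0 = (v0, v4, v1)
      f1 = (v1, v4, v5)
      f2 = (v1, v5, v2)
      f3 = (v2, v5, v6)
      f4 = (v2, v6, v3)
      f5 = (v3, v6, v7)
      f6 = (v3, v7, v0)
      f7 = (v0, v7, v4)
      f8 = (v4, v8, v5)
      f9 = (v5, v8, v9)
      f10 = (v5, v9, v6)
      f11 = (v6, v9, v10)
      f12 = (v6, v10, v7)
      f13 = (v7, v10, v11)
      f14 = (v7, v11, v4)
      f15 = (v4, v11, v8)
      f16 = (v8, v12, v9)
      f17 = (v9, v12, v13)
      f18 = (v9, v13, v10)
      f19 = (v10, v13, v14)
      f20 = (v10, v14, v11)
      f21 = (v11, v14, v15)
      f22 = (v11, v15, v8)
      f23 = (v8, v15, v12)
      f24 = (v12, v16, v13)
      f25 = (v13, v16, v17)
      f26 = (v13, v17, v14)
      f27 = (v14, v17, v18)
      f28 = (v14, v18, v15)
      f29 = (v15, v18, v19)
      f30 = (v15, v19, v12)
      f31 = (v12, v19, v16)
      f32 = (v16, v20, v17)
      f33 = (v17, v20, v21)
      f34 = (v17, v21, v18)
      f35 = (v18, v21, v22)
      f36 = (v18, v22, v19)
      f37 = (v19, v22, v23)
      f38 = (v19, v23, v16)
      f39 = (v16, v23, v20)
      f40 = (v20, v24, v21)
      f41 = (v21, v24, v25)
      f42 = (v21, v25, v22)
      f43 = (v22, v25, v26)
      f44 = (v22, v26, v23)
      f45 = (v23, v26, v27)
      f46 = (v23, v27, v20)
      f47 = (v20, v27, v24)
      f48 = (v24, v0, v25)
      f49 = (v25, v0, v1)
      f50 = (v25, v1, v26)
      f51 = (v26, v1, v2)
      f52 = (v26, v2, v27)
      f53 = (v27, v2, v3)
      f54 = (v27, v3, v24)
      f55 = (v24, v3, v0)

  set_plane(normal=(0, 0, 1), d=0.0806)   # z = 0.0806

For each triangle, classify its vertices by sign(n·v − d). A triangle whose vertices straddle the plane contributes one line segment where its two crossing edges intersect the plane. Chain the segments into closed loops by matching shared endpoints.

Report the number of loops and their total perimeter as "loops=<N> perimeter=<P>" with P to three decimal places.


Straddling triangles (28 of 56):
  (v0,v4,v1) [--+] → (1.51869, 1.57954, 0.0806)–(2.2794, 0, 0.0806)  len=1.7532
  (v1,v4,v5) [+-+] → (1.51869, 1.57954, 0.0806)–(1.42115, 1.78209, 0.0806)  len=0.2248
  (v1,v5,v2) [++-] → (1.22306, 0.202551, 0.0806)–(1.3206, 0, 0.0806)  len=0.2248
  (v2,v5,v6) [-+-] → (1.22306, 0.202551, 0.0806)–(0.82336, 1.03251, 0.0806)  len=0.9212
  (v4,v8,v5) [--+] → (-0.287992, 2.1722, 0.0806)–(1.42115, 1.78209, 0.0806)  len=1.7531
  (v5,v8,v9) [+-+] → (-0.287992, 2.1722, 0.0806)–(-0.507166, 2.22223, 0.0806)  len=0.2248
  (v5,v9,v6) [++-] → (0.604185, 1.08254, 0.0806)–(0.82336, 1.03251, 0.0806)  len=0.2248
  (v6,v9,v10) [-+-] → (0.604185, 1.08254, 0.0806)–(-0.293833, 1.28748, 0.0806)  len=0.9211
  (v8,v12,v9) [--+] → (-1.87791, 1.1292, 0.0806)–(-0.507167, 2.22223, 0.0806)  len=1.7532
  (v9,v12,v13) [+-+] → (-1.87791, 1.1292, 0.0806)–(-2.05367, 0.989025, 0.0806)  len=0.2248
  (v9,v13,v10) [++-] → (-0.469599, 1.14731, 0.0806)–(-0.293833, 1.28748, 0.0806)  len=0.2248
  (v10,v13,v14) [-+-] → (-0.469599, 1.14731, 0.0806)–(-1.18981, 0.572975, 0.0806)  len=0.9212
  (v12,v16,v13) [--+] → (-2.05367, -0.764209, 0.0806)–(-2.05367, 0.989025, 0.0806)  len=1.7532
  (v13,v16,v17) [+-+] → (-2.05367, -0.764209, 0.0806)–(-2.05367, -0.989025, 0.0806)  len=0.2248
  (v13,v17,v14) [++-] → (-1.18981, 0.348158, 0.0806)–(-1.18981, 0.572975, 0.0806)  len=0.2248
  (v14,v17,v18) [-+-] → (-1.18981, 0.348158, 0.0806)–(-1.18981, -0.572975, 0.0806)  len=0.9211
  (v16,v20,v17) [--+] → (-0.682932, -2.08206, 0.0806)–(-2.05367, -0.989025, 0.0806)  len=1.7532
  (v17,v20,v21) [+-+] → (-0.682932, -2.08206, 0.0806)–(-0.507166, -2.22223, 0.0806)  len=0.2248
  (v17,v21,v18) [++-] → (-1.01405, -0.713147, 0.0806)–(-1.18981, -0.572975, 0.0806)  len=0.2248
  (v18,v21,v22) [-+-] → (-1.01405, -0.713147, 0.0806)–(-0.293833, -1.28748, 0.0806)  len=0.9212
  (v20,v24,v21) [--+] → (1.20198, -1.83212, 0.0806)–(-0.507167, -2.22223, 0.0806)  len=1.7531
  (v21,v24,v25) [+-+] → (1.20198, -1.83212, 0.0806)–(1.42115, -1.78209, 0.0806)  len=0.2248
  (v21,v25,v22) [++-] → (-0.0746591, -1.23746, 0.0806)–(-0.293833, -1.28748, 0.0806)  len=0.2248
  (v22,v25,v26) [-+-] → (-0.0746591, -1.23746, 0.0806)–(0.82336, -1.03251, 0.0806)  len=0.9211
  (v24,v0,v25) [--+] → (2.18186, -0.202551, 0.0806)–(1.42115, -1.78209, 0.0806)  len=1.7532
  (v25,v0,v1) [+-+] → (2.18186, -0.202551, 0.0806)–(2.2794, 0, 0.0806)  len=0.2248
  (v25,v1,v26) [++-] → (0.9209, -0.829961, 0.0806)–(0.82336, -1.03251, 0.0806)  len=0.2248
  (v26,v1,v2) [-+-] → (0.9209, -0.829961, 0.0806)–(1.3206, 0, 0.0806)  len=0.9212

Chained into 2 loop(s):
  loop 1: 14 segments, perimeter = 13.8458
  loop 2: 14 segments, perimeter = 8.0218
Total perimeter = 21.868

loops=2 perimeter=21.868


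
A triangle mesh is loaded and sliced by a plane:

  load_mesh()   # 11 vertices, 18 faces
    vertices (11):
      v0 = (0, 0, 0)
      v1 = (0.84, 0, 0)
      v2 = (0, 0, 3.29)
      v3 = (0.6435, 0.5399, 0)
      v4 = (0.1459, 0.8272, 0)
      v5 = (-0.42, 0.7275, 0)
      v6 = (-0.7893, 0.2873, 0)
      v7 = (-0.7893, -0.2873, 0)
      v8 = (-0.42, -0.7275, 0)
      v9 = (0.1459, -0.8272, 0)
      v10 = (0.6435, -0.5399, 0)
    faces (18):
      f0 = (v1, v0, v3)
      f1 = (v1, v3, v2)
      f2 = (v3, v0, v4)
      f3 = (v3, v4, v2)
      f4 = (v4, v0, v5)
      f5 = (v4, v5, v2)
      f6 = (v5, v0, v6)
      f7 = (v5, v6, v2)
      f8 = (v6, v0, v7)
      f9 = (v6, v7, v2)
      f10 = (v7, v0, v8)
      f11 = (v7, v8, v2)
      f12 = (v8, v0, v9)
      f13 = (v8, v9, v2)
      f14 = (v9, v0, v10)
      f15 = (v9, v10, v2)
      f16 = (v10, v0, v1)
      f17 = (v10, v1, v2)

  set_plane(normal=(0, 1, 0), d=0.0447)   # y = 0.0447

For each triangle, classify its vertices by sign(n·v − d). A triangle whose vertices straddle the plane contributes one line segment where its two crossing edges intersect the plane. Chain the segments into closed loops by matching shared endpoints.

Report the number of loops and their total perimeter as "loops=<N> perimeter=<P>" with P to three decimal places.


Straddling triangles (10 of 18):
  (v1,v0,v3) [--+] → (0.0532774, 0.0447, 0)–(0.823731, 0.0447, 0)  len=0.7705
  (v1,v3,v2) [-+-] → (0.823731, 0.0447, 0)–(0.0532774, 0.0447, 3.01761)  len=3.1144
  (v3,v0,v4) [+-+] → (0.0532774, 0.0447, 0)–(0.0078841, 0.0447, 0)  len=0.0454
  (v3,v4,v2) [++-] → (0.0078841, 0.0447, 3.11222)–(0.0532774, 0.0447, 3.01761)  len=0.1049
  (v4,v0,v5) [+-+] → (0.0078841, 0.0447, 0)–(-0.0258062, 0.0447, 0)  len=0.0337
  (v4,v5,v2) [++-] → (-0.0258062, 0.0447, 3.08785)–(0.0078841, 0.0447, 3.11222)  len=0.0416
  (v5,v0,v6) [+-+] → (-0.0258062, 0.0447, 0)–(-0.122804, 0.0447, 0)  len=0.0970
  (v5,v6,v2) [++-] → (-0.122804, 0.0447, 2.77812)–(-0.0258062, 0.0447, 3.08785)  len=0.3246
  (v6,v0,v7) [+--] → (-0.122804, 0.0447, 0)–(-0.7893, 0.0447, 0)  len=0.6665
  (v6,v7,v2) [+--] → (-0.7893, 0.0447, 0)–(-0.122804, 0.0447, 2.77812)  len=2.8570

Chained into 1 loop(s):
  loop 1: 10 segments, perimeter = 8.0555
Total perimeter = 8.055

loops=1 perimeter=8.055
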